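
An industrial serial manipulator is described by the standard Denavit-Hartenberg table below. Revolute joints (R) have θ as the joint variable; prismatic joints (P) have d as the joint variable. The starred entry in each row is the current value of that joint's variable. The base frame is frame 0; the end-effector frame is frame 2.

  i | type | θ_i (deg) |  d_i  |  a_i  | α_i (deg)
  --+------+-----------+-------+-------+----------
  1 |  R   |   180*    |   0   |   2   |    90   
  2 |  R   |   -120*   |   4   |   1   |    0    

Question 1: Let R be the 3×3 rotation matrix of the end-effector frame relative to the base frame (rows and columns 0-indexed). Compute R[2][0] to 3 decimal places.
End-effector x-axis (col 0 of R) = (0.5000,-0.0000,-0.8660)
R[2][0] = -0.8660

-0.866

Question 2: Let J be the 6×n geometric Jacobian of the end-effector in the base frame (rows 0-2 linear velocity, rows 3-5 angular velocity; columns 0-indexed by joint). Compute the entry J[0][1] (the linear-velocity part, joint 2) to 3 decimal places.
axis z_1 = (0.0000,1.0000,0.0000); lever o_n−o_1 = (0.5000,4.0000,-0.8660)
cross product → J_v[:, 1] = (-0.8660,0.0000,-0.5000)
J_ω[:, 1] = z_1
entry J[0][1] = -0.8660

-0.866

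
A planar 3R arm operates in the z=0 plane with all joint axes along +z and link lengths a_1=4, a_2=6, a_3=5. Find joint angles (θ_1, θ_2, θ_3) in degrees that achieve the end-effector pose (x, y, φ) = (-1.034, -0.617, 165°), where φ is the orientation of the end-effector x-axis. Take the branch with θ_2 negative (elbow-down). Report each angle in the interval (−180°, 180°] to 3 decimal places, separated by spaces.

66.548 -135.000 -126.548

wrist centre = target − a_3·(cos φ, sin φ) = (3.7956, -1.9111)
cos θ_2 = (18.0591−4²−6²)/(2·4·6) = -0.7071; θ_2 = -134.9996° (elbow-down)
β = atan2(-1.9111,3.7956) = -26.7252°; ψ = atan2(-4.2427,-0.2426) = -93.2729°
θ_1 = β − ψ = 66.5477°
θ_3 = φ − θ_1 − θ_2 = -126.5480° (wrapped to (-180°,180°])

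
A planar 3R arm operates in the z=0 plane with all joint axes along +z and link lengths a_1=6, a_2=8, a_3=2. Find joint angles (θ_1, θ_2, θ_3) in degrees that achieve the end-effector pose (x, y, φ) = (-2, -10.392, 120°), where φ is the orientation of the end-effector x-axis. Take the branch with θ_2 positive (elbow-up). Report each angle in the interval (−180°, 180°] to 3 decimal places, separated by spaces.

-129.433 60.005 -170.572

wrist centre = target − a_3·(cos φ, sin φ) = (-1.0000, -12.1241)
cos θ_2 = (147.9926−6²−8²)/(2·6·8) = 0.4999; θ_2 = 60.0051° (elbow-up)
β = atan2(-12.1241,-1.0000) = -94.7151°; ψ = atan2(6.9286,9.9994) = 34.7180°
θ_1 = β − ψ = -129.4332°
θ_3 = φ − θ_1 − θ_2 = -170.5719° (wrapped to (-180°,180°])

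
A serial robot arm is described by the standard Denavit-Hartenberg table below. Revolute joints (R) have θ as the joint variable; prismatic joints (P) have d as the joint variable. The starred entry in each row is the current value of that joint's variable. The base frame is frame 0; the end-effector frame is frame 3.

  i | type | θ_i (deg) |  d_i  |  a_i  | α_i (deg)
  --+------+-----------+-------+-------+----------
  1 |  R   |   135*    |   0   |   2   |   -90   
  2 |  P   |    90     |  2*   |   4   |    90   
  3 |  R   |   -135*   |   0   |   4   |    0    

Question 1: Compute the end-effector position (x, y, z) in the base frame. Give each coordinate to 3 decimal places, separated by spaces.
-0.828 2.000 -1.172

after link 1: o_1 = (-1.4142, 1.4142, 0.0000)
after link 2: o_2 = (-2.8284, 0.0000, -4.0000)
after link 3: o_3 = (-0.8284, 2.0000, -1.1716)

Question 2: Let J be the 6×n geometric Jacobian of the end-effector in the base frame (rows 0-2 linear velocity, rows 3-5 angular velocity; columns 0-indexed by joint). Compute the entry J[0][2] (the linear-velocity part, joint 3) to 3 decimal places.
axis z_2 = (-0.7071,0.7071,0.0000); lever o_n−o_2 = (2.0000,2.0000,2.8284)
cross product → J_v[:, 2] = (2.0000,2.0000,-2.8284)
J_ω[:, 2] = z_2
entry J[0][2] = 2.0000

2.000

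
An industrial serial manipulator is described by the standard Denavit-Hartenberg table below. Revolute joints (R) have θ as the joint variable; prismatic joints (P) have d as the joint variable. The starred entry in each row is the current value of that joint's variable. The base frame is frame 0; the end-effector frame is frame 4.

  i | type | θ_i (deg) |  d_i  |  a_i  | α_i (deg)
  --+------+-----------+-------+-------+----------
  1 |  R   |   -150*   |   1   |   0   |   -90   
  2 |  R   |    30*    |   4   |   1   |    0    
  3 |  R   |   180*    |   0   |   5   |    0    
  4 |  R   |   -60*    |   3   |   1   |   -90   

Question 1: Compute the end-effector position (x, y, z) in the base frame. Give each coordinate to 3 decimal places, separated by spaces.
7.250 -3.897 2.500

after link 1: o_1 = (0.0000, 0.0000, 1.0000)
after link 2: o_2 = (1.2500, -3.8971, 0.5000)
after link 3: o_3 = (5.0000, -1.7321, 3.0000)
after link 4: o_4 = (7.2500, -3.8971, 2.5000)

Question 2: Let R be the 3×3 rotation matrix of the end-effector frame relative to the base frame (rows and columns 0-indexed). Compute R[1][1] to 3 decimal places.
End-effector y-axis (col 1 of R) = (-0.5000,0.8660,-0.0000)
R[1][1] = 0.8660

0.866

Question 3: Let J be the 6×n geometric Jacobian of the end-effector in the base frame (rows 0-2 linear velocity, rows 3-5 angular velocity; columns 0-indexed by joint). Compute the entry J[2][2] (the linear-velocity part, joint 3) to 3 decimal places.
axis z_2 = (0.5000,-0.8660,0.0000); lever o_n−o_2 = (6.0000,0.0000,2.0000)
cross product → J_v[:, 2] = (-1.7321,-1.0000,5.1962)
J_ω[:, 2] = z_2
entry J[2][2] = 5.1962

5.196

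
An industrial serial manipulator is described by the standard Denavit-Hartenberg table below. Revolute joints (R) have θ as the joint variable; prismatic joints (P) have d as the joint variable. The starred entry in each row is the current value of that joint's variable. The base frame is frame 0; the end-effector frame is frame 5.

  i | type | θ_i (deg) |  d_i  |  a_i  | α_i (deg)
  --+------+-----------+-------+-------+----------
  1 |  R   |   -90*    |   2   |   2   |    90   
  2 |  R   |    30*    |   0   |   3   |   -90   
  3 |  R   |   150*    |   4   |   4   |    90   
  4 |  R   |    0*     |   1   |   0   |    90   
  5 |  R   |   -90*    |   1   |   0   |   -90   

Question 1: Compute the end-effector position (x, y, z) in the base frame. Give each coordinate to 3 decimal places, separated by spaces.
2.866 -0.531 4.616

after link 1: o_1 = (0.0000, -2.0000, 2.0000)
after link 2: o_2 = (0.0000, -4.5981, 3.5000)
after link 3: o_3 = (2.0000, 0.4019, 5.2321)
after link 4: o_4 = (2.8660, -0.0311, 5.4821)
after link 5: o_5 = (2.8660, -0.5311, 4.6160)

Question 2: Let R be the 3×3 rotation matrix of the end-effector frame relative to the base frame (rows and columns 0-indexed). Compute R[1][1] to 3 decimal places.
0.500

End-effector y-axis (col 1 of R) = (-0.0000,0.5000,0.8660)
R[1][1] = 0.5000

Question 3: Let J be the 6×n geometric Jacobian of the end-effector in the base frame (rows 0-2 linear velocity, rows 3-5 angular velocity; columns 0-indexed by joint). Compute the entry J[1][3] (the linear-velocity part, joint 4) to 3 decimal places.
axis z_3 = (0.8660,-0.4330,0.2500); lever o_n−o_3 = (0.8660,-0.9330,-0.6160)
cross product → J_v[:, 3] = (0.5000,0.7500,-0.4330)
J_ω[:, 3] = z_3
entry J[1][3] = 0.7500

0.750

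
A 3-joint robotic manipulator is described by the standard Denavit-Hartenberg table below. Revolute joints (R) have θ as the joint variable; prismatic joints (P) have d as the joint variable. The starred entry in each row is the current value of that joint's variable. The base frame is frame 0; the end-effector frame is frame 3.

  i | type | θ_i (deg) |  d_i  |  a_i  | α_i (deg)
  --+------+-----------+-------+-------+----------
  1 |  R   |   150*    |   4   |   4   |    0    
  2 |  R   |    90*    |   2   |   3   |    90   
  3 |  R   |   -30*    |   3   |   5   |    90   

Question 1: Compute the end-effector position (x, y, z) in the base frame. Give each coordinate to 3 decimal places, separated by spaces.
-9.727 -2.848 3.500

after link 1: o_1 = (-3.4641, 2.0000, 4.0000)
after link 2: o_2 = (-4.9641, -0.5981, 6.0000)
after link 3: o_3 = (-9.7272, -2.8481, 3.5000)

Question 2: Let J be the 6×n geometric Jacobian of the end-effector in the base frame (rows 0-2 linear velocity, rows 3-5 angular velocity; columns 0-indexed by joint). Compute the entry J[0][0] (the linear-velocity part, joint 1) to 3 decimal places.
axis z_0 = ẑ; lever o_n−o_0 = (-9.7272,-2.8481,3.5000)
cross product → J_v[:, 0] = (2.8481,-9.7272,0.0000)
J_ω[:, 0] = z_0
entry J[0][0] = 2.8481

2.848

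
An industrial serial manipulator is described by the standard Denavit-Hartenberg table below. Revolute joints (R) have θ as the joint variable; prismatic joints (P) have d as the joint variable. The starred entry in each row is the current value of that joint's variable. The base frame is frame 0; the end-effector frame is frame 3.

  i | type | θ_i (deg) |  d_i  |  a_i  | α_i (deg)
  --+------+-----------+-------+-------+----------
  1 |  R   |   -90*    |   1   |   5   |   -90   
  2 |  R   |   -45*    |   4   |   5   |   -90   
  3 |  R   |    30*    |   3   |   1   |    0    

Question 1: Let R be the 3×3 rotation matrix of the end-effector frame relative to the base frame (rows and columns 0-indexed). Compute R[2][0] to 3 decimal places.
0.612

End-effector x-axis (col 0 of R) = (-0.5000,-0.6124,0.6124)
R[2][0] = 0.6124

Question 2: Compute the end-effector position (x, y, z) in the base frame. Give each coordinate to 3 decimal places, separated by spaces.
3.500 -11.269 3.027

after link 1: o_1 = (0.0000, -5.0000, 1.0000)
after link 2: o_2 = (4.0000, -8.5355, 4.5355)
after link 3: o_3 = (3.5000, -11.2692, 3.0266)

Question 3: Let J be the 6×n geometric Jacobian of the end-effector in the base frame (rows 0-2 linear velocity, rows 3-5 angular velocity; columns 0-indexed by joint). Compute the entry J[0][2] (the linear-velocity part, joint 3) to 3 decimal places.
axis z_2 = (0.0000,-0.7071,-0.7071); lever o_n−o_2 = (-0.5000,-2.7337,-1.5089)
cross product → J_v[:, 2] = (-0.8660,0.3536,-0.3536)
J_ω[:, 2] = z_2
entry J[0][2] = -0.8660

-0.866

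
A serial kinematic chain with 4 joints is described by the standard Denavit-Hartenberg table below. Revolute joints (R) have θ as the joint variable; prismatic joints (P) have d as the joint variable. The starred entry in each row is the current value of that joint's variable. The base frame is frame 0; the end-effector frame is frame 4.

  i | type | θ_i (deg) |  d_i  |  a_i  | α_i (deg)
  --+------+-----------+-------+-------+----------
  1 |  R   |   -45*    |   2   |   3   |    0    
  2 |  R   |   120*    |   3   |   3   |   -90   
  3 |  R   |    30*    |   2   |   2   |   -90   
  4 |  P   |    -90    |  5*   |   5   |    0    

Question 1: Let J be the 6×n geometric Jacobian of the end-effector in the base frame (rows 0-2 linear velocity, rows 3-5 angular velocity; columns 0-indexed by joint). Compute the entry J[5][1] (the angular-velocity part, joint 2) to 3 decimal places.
axis z_1 = (0.0000,0.0000,1.0000); lever o_n−o_1 = (-6.1838,3.9677,-2.3301)
cross product → J_v[:, 1] = (-3.9677,-6.1838,0.0000)
J_ω[:, 1] = z_1
entry J[5][1] = 1.0000

1.000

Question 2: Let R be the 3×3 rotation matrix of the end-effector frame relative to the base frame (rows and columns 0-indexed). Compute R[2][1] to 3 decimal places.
End-effector y-axis (col 1 of R) = (0.2241,0.8365,-0.5000)
R[2][1] = -0.5000

-0.500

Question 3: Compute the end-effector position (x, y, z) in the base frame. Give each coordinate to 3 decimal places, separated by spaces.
after link 1: o_1 = (2.1213, -2.1213, 2.0000)
after link 2: o_2 = (2.8978, 0.7765, 5.0000)
after link 3: o_3 = (1.4142, 2.9671, 4.0000)
after link 4: o_4 = (-4.0625, 1.8464, -0.3301)

-4.062 1.846 -0.330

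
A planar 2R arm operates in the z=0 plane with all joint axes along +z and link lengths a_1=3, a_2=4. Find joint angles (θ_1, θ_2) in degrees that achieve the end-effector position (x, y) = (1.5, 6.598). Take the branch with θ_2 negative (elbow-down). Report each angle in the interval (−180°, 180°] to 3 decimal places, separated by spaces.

cos θ_2 = (45.7836−3²−4²)/(2·3·4) = 0.8660; θ_2 = -30.0048° (elbow-down)
β = atan2(6.5980,1.5000) = 77.1920°; ψ = atan2(-2.0003,6.4639) = -17.1949°
θ_1 = β − ψ = 94.3869°

94.387 -30.005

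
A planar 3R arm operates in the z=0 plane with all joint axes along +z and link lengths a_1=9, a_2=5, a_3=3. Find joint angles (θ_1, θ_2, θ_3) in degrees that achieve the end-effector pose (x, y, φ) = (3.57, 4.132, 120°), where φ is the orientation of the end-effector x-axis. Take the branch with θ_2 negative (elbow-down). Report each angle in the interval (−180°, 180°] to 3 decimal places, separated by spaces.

wrist centre = target − a_3·(cos φ, sin φ) = (5.0700, 1.5339)
cos θ_2 = (28.0578−9²−5²)/(2·9·5) = -0.8660; θ_2 = -149.9999° (elbow-down)
β = atan2(1.5339,5.0700) = 16.8331°; ψ = atan2(-2.5000,4.6699) = -28.1623°
θ_1 = β − ψ = 44.9954°
θ_3 = φ − θ_1 − θ_2 = -134.9956° (wrapped to (-180°,180°])

44.995 -150.000 -134.996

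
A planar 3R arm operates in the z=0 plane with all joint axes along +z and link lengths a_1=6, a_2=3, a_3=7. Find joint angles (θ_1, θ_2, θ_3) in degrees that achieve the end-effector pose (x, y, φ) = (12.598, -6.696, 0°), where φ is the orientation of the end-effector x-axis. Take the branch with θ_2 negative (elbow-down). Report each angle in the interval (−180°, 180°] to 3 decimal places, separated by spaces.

-40.205 -30.009 70.214

wrist centre = target − a_3·(cos φ, sin φ) = (5.5980, -6.6960)
cos θ_2 = (76.1740−6²−3²)/(2·6·3) = 0.8659; θ_2 = -30.0092° (elbow-down)
β = atan2(-6.6960,5.5980) = -50.1037°; ψ = atan2(-1.5004,8.5978) = -9.8991°
θ_1 = β − ψ = -40.2046°
θ_3 = φ − θ_1 − θ_2 = 70.2138° (wrapped to (-180°,180°])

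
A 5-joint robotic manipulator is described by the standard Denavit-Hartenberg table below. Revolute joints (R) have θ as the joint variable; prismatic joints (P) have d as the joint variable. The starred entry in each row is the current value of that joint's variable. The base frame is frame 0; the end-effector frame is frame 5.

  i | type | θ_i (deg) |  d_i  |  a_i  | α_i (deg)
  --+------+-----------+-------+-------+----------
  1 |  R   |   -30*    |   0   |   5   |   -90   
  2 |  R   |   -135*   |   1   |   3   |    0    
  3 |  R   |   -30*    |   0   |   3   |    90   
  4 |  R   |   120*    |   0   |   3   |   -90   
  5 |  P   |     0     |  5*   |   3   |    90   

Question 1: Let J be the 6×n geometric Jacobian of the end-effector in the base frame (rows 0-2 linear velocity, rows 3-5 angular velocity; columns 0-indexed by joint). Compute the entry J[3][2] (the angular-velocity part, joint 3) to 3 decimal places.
axis z_2 = (0.5000,0.8660,0.0000); lever o_n−o_2 = (4.9703,0.2436,-1.1207)
cross product → J_v[:, 2] = (-0.9706,0.5604,-4.1826)
J_ω[:, 2] = z_2
entry J[3][2] = 0.5000

0.500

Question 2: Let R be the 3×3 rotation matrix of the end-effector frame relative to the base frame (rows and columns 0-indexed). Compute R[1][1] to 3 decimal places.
End-effector y-axis (col 1 of R) = (0.4744,-0.8513,-0.2241)
R[1][1] = -0.8513

-0.851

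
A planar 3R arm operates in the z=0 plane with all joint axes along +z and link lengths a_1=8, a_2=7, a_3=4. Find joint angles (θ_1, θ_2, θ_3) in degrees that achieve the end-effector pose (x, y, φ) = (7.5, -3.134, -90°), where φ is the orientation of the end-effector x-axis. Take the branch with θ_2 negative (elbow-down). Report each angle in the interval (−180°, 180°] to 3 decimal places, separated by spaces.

60.000 -120.000 -30.000

wrist centre = target − a_3·(cos φ, sin φ) = (7.5000, 0.8660)
cos θ_2 = (57.0000−8²−7²)/(2·8·7) = -0.5000; θ_2 = -120.0000° (elbow-down)
β = atan2(0.8660,7.5000) = 6.5866°; ψ = atan2(-6.0622,4.5000) = -53.4132°
θ_1 = β − ψ = 59.9998°
θ_3 = φ − θ_1 − θ_2 = -29.9998° (wrapped to (-180°,180°])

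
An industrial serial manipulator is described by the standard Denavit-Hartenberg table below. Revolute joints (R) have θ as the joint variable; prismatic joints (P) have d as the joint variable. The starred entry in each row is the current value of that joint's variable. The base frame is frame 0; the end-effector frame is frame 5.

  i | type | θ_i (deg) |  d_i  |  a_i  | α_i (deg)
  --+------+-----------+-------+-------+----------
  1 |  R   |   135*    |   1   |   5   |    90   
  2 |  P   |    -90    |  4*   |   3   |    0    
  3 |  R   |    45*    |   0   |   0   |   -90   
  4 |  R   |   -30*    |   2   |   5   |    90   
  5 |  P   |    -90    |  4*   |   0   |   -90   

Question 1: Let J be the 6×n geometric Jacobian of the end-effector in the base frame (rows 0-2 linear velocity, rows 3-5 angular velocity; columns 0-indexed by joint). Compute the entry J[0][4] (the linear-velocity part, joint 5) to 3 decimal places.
prismatic axis z_4 = (0.8624,0.3624,0.3536)
J_v[:, 4] = z_4; J_ω[:, 4] = (0,0,0)
entry J[0][4] = 0.8624

0.862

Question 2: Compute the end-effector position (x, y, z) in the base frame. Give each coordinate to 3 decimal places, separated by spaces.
after link 1: o_1 = (-3.5355, 3.5355, 1.0000)
after link 2: o_2 = (-0.7071, 6.3640, -2.0000)
after link 3: o_3 = (-0.7071, 6.3640, -2.0000)
after link 4: o_4 = (-2.1044, 11.2968, -3.6476)
after link 5: o_5 = (1.3451, 12.7463, -2.2334)

1.345 12.746 -2.233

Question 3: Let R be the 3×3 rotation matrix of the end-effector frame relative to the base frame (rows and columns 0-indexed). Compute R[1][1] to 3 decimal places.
-0.362

End-effector y-axis (col 1 of R) = (-0.8624,-0.3624,-0.3536)
R[1][1] = -0.3624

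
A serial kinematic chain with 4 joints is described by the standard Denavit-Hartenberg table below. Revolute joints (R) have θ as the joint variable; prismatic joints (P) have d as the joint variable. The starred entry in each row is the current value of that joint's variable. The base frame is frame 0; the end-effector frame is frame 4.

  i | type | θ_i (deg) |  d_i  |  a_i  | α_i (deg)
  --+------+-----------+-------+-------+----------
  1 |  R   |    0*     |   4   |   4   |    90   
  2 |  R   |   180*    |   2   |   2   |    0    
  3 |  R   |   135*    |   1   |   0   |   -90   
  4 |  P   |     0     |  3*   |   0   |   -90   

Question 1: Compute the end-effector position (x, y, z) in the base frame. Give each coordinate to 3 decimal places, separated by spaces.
after link 1: o_1 = (4.0000, 0.0000, 4.0000)
after link 2: o_2 = (2.0000, -2.0000, 4.0000)
after link 3: o_3 = (2.0000, -3.0000, 4.0000)
after link 4: o_4 = (4.1213, -3.0000, 6.1213)

4.121 -3.000 6.121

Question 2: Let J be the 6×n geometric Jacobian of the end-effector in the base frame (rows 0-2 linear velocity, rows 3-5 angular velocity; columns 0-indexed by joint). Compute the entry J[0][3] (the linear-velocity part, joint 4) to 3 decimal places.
prismatic axis z_3 = (0.7071,-0.0000,0.7071)
J_v[:, 3] = z_3; J_ω[:, 3] = (0,0,0)
entry J[0][3] = 0.7071

0.707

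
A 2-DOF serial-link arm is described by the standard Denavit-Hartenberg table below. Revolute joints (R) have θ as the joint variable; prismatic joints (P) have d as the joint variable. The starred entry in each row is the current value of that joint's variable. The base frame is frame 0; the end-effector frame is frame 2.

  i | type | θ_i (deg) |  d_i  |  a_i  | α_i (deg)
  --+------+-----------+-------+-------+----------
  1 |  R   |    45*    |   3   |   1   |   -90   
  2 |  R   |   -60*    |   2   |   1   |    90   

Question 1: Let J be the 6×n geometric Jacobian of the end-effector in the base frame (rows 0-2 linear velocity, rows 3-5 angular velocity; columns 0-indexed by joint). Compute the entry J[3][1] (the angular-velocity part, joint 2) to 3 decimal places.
-0.707

axis z_1 = (-0.7071,0.7071,0.0000); lever o_n−o_1 = (-1.0607,1.7678,0.8660)
cross product → J_v[:, 1] = (0.6124,0.6124,-0.5000)
J_ω[:, 1] = z_1
entry J[3][1] = -0.7071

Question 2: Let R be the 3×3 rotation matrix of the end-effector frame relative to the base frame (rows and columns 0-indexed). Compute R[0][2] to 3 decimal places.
End-effector z-axis (col 2 of R) = (-0.6124,-0.6124,0.5000)
R[0][2] = -0.6124

-0.612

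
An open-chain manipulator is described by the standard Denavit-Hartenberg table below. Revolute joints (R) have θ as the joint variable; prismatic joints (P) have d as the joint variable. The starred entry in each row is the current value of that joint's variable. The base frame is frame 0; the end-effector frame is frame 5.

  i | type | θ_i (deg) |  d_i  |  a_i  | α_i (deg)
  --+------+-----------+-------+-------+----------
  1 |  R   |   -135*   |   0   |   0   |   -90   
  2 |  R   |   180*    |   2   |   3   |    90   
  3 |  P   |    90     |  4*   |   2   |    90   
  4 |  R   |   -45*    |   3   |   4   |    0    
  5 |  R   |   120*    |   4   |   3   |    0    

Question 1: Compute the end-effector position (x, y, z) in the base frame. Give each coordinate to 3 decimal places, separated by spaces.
after link 1: o_1 = (0.0000, 0.0000, 0.0000)
after link 2: o_2 = (3.5355, 0.7071, -0.0000)
after link 3: o_3 = (4.9497, -0.7071, -4.0000)
after link 4: o_4 = (9.0711, -0.5858, -1.1716)
after link 5: o_5 = (12.4485, 1.6936, -4.0694)

12.449 1.694 -4.069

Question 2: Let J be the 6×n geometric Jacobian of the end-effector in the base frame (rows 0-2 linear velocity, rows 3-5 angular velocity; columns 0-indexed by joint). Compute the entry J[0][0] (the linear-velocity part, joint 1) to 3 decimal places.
-1.694

axis z_0 = ẑ; lever o_n−o_0 = (12.4485,1.6936,-4.0694)
cross product → J_v[:, 0] = (-1.6936,12.4485,0.0000)
J_ω[:, 0] = z_0
entry J[0][0] = -1.6936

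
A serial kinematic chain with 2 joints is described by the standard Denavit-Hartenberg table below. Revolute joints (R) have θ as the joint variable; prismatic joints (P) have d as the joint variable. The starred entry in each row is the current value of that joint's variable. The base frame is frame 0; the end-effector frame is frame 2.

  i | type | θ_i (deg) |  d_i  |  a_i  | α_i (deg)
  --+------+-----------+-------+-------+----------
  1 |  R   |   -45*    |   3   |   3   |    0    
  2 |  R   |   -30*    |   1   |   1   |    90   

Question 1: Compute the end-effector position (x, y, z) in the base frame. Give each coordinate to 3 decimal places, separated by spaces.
2.380 -3.087 4.000

after link 1: o_1 = (2.1213, -2.1213, 3.0000)
after link 2: o_2 = (2.3801, -3.0872, 4.0000)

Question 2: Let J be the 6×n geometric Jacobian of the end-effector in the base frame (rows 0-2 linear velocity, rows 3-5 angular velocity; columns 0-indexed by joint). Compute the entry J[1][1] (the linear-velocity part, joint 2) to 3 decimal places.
axis z_1 = (0.0000,0.0000,1.0000); lever o_n−o_1 = (0.2588,-0.9659,1.0000)
cross product → J_v[:, 1] = (0.9659,0.2588,-0.0000)
J_ω[:, 1] = z_1
entry J[1][1] = 0.2588

0.259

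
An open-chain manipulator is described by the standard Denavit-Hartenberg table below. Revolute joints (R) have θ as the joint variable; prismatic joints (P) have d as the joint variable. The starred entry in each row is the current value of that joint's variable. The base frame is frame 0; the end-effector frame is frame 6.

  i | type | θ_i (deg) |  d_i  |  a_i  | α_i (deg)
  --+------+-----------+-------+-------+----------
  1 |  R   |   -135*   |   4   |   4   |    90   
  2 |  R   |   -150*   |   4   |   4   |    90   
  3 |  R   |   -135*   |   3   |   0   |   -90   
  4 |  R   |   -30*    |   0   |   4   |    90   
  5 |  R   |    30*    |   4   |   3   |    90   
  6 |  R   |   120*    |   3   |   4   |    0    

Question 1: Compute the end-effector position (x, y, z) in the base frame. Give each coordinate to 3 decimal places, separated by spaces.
-0.574 5.400 14.324

after link 1: o_1 = (-2.8284, -2.8284, 4.0000)
after link 2: o_2 = (-3.2074, 2.4495, 2.0000)
after link 3: o_3 = (-2.1467, 3.5101, 4.5981)
after link 4: o_4 = (-1.2075, 0.9852, 7.5549)
after link 5: o_5 = (1.8927, 2.3355, 11.2379)
after link 6: o_6 = (-0.5742, 5.3997, 14.3242)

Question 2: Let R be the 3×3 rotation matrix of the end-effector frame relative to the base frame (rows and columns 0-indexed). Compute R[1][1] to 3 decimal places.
0.116

End-effector y-axis (col 1 of R) = (-0.7164,0.1161,-0.6879)
R[1][1] = 0.1161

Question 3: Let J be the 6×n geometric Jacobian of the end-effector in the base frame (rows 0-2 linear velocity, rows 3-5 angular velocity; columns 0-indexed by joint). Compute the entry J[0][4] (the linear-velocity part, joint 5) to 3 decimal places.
axis z_4 = (0.2727,0.7727,0.5732); lever o_n−o_4 = (0.6334,4.4145,6.7693)
cross product → J_v[:, 4] = (2.7001,-1.4829,0.7144)
J_ω[:, 4] = z_4
entry J[0][4] = 2.7001

2.700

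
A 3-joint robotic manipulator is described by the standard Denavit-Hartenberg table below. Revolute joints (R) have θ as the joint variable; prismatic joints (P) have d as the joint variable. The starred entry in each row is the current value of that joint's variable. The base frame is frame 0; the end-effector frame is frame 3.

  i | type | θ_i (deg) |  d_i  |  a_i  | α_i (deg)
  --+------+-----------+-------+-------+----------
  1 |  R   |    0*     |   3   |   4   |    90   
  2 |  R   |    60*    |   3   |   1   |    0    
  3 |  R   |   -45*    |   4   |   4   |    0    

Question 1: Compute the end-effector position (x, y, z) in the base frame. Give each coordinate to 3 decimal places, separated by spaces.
8.364 -7.000 4.901

after link 1: o_1 = (4.0000, 0.0000, 3.0000)
after link 2: o_2 = (4.5000, -3.0000, 3.8660)
after link 3: o_3 = (8.3637, -7.0000, 4.9013)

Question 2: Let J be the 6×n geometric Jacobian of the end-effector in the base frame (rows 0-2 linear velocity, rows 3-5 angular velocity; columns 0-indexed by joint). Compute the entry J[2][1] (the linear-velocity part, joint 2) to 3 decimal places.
axis z_1 = (0.0000,-1.0000,0.0000); lever o_n−o_1 = (4.3637,-7.0000,1.9013)
cross product → J_v[:, 1] = (-1.9013,0.0000,4.3637)
J_ω[:, 1] = z_1
entry J[2][1] = 4.3637

4.364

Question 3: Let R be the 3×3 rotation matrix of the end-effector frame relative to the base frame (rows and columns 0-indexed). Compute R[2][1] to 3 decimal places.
0.966

End-effector y-axis (col 1 of R) = (-0.2588,0.0000,0.9659)
R[2][1] = 0.9659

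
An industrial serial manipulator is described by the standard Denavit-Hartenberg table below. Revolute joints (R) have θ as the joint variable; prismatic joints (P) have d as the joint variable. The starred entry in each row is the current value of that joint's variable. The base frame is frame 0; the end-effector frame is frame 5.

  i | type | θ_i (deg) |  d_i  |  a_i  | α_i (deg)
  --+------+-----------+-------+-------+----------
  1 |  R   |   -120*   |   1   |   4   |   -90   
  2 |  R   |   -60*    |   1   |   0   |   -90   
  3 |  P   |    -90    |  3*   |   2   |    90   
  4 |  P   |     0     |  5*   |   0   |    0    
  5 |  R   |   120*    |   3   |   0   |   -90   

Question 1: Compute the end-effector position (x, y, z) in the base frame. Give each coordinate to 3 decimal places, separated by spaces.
after link 1: o_1 = (-2.0000, -3.4641, 1.0000)
after link 2: o_2 = (-1.1340, -3.9641, 1.0000)
after link 3: o_3 = (-0.7010, -7.2141, -0.5000)
after link 4: o_4 = (0.5490, -5.0490, -4.8301)
after link 5: o_5 = (1.2990, -3.7500, -7.4282)

1.299 -3.750 -7.428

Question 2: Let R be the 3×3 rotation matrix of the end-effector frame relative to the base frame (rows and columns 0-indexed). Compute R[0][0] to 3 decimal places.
End-effector x-axis (col 0 of R) = (-0.8080,-0.3995,-0.4330)
R[0][0] = -0.8080

-0.808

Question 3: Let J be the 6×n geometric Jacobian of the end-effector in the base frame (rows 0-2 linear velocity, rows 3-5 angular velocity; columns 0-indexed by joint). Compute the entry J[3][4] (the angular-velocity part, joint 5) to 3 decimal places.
0.250

axis z_4 = (0.2500,0.4330,-0.8660); lever o_n−o_4 = (0.7500,1.2990,-2.5981)
cross product → J_v[:, 4] = (-0.0000,0.0000,-0.0000)
J_ω[:, 4] = z_4
entry J[3][4] = 0.2500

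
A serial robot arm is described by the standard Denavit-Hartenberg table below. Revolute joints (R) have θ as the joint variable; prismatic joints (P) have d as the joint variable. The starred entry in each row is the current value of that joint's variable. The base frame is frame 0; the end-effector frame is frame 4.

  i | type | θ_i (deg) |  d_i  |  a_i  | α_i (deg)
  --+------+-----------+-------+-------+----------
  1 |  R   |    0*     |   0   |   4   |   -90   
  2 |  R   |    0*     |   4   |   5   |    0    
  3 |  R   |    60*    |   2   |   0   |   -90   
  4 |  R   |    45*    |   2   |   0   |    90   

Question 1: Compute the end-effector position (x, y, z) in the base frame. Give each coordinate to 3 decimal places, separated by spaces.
7.268 6.000 -1.000

after link 1: o_1 = (4.0000, 0.0000, 0.0000)
after link 2: o_2 = (9.0000, 4.0000, 0.0000)
after link 3: o_3 = (9.0000, 6.0000, 0.0000)
after link 4: o_4 = (7.2679, 6.0000, -1.0000)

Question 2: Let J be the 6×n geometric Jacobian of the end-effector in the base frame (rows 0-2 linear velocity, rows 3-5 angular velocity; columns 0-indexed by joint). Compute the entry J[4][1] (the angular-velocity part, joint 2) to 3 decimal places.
axis z_1 = (0.0000,1.0000,0.0000); lever o_n−o_1 = (3.2679,6.0000,-1.0000)
cross product → J_v[:, 1] = (-1.0000,0.0000,-3.2679)
J_ω[:, 1] = z_1
entry J[4][1] = 1.0000

1.000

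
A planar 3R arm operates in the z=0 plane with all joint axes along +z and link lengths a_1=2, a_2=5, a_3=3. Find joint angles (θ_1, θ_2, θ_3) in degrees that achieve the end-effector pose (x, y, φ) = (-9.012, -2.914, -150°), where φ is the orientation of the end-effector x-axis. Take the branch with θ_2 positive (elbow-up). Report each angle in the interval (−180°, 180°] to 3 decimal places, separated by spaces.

159.853 45.018 5.129

wrist centre = target − a_3·(cos φ, sin φ) = (-6.4139, -1.4140)
cos θ_2 = (43.1378−2²−5²)/(2·2·5) = 0.7069; θ_2 = 45.0175° (elbow-up)
β = atan2(-1.4140,-6.4139) = -167.5676°; ψ = atan2(3.5366,5.5345) = 32.5793°
θ_1 = β − ψ = -200.1469°
θ_3 = φ − θ_1 − θ_2 = 5.1294° (wrapped to (-180°,180°])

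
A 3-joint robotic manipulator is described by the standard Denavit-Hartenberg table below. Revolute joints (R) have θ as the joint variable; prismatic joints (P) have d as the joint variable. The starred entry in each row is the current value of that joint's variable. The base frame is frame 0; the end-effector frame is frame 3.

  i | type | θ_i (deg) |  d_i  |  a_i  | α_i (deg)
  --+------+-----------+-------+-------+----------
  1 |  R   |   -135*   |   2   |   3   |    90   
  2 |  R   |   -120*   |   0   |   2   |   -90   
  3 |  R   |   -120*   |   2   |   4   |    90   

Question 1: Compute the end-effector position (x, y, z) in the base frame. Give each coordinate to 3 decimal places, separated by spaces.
-5.796 -0.897 1.000

after link 1: o_1 = (-2.1213, -2.1213, 2.0000)
after link 2: o_2 = (-1.4142, -1.4142, 0.2679)
after link 3: o_3 = (-5.7956, -0.8966, 1.0000)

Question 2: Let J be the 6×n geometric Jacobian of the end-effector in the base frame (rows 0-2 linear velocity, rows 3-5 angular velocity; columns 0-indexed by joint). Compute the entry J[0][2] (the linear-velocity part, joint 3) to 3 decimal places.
-0.189

axis z_2 = (-0.6124,-0.6124,-0.5000); lever o_n−o_2 = (-4.3813,0.5176,0.7321)
cross product → J_v[:, 2] = (-0.1895,2.6390,-3.0000)
J_ω[:, 2] = z_2
entry J[0][2] = -0.1895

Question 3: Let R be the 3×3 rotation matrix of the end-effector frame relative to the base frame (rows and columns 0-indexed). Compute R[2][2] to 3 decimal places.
0.750

End-effector z-axis (col 2 of R) = (0.0474,-0.6597,0.7500)
R[2][2] = 0.7500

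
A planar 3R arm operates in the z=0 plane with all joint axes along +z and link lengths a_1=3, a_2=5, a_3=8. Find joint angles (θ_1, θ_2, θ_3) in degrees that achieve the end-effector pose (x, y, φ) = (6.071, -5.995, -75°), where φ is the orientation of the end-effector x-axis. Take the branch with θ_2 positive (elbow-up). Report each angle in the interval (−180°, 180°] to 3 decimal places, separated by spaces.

wrist centre = target − a_3·(cos φ, sin φ) = (4.0004, 1.7324)
cos θ_2 = (19.0048−3²−5²)/(2·3·5) = -0.4998; θ_2 = 119.9894° (elbow-up)
β = atan2(1.7324,4.0004) = 23.4152°; ψ = atan2(4.3306,0.5008) = 83.4034°
θ_1 = β − ψ = -59.9883°
θ_3 = φ − θ_1 − θ_2 = -135.0011° (wrapped to (-180°,180°])

-59.988 119.989 -135.001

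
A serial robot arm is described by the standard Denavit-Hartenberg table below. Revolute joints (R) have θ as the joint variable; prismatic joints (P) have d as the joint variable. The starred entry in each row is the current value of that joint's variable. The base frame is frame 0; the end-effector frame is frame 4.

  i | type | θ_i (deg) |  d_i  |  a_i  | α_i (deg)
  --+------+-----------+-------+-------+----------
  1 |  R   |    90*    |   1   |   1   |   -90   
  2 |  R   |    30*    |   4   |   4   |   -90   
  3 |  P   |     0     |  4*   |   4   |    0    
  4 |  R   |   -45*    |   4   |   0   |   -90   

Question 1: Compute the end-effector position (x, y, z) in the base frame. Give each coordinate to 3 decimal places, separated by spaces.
-4.000 3.928 -9.928

after link 1: o_1 = (0.0000, 1.0000, 1.0000)
after link 2: o_2 = (-4.0000, 4.4641, -1.0000)
after link 3: o_3 = (-4.0000, 5.9282, -6.4641)
after link 4: o_4 = (-4.0000, 3.9282, -9.9282)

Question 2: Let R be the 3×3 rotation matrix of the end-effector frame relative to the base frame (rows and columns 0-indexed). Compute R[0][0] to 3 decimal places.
-0.707

End-effector x-axis (col 0 of R) = (-0.7071,0.6124,-0.3536)
R[0][0] = -0.7071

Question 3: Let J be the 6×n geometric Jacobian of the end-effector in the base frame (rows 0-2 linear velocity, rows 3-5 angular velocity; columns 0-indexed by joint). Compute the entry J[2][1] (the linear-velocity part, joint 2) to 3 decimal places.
axis z_1 = (-1.0000,0.0000,0.0000); lever o_n−o_1 = (-4.0000,2.9282,-10.9282)
cross product → J_v[:, 1] = (-0.0000,-10.9282,-2.9282)
J_ω[:, 1] = z_1
entry J[2][1] = -2.9282

-2.928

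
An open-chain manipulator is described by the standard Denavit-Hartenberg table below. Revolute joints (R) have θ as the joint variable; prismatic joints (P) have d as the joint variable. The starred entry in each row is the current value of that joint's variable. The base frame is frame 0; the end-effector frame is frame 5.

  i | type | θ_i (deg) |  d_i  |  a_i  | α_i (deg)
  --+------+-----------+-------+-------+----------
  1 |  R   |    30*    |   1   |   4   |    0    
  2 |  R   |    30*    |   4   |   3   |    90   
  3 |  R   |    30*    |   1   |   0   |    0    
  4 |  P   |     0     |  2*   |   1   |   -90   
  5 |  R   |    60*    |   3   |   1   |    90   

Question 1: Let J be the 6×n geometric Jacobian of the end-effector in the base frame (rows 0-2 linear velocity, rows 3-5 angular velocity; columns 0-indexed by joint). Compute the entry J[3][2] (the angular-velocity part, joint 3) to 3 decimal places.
0.866

axis z_2 = (0.8660,-0.5000,0.0000); lever o_n−o_2 = (1.7476,-1.2410,3.3481)
cross product → J_v[:, 2] = (-1.6740,-2.8995,-0.2010)
J_ω[:, 2] = z_2
entry J[3][2] = 0.8660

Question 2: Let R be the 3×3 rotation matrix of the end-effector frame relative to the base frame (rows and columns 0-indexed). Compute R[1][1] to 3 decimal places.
-0.433

End-effector y-axis (col 1 of R) = (-0.2500,-0.4330,0.8660)
R[1][1] = -0.4330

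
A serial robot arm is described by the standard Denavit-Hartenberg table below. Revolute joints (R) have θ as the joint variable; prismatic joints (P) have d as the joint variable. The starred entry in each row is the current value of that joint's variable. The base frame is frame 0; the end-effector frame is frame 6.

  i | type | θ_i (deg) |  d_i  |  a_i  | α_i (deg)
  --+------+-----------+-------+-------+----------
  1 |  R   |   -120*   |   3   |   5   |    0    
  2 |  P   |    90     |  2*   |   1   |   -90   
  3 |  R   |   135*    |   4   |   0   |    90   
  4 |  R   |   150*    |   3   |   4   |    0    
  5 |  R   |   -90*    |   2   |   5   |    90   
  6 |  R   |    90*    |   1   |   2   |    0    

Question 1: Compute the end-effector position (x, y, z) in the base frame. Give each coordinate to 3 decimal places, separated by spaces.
after link 1: o_1 = (-2.5000, -4.3301, 3.0000)
after link 2: o_2 = (-1.6340, -4.8301, 5.0000)
after link 3: o_3 = (0.3660, -1.3660, 5.0000)
after link 4: o_4 = (5.3245, -1.9194, 5.3282)
after link 5: o_5 = (7.1833, 2.0074, 2.1462)
after link 6: o_6 = (7.6278, 1.1735, 0.1196)

7.628 1.173 0.120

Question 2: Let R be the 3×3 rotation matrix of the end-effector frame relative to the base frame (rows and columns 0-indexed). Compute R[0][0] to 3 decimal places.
0.612

End-effector x-axis (col 0 of R) = (0.6124,-0.3536,-0.7071)
R[0][0] = 0.6124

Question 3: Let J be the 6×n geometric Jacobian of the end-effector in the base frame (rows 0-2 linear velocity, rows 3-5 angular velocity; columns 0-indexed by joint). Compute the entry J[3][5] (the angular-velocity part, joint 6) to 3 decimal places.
-0.780

axis z_5 = (-0.7803,-0.1268,-0.6124); lever o_n−o_5 = (0.4444,-0.8339,-2.0266)
cross product → J_v[:, 5] = (-0.2537,-1.8536,0.7071)
J_ω[:, 5] = z_5
entry J[3][5] = -0.7803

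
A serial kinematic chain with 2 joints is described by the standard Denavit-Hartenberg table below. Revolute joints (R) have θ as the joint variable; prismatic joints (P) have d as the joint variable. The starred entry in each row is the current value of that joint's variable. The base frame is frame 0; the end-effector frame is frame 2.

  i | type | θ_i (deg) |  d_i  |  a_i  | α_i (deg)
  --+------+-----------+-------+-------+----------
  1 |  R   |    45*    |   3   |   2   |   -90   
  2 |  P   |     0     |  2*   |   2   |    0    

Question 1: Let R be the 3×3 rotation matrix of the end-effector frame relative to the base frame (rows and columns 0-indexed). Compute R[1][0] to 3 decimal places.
End-effector x-axis (col 0 of R) = (0.7071,0.7071,0.0000)
R[1][0] = 0.7071

0.707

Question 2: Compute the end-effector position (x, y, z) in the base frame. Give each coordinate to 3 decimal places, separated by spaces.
1.414 4.243 3.000

after link 1: o_1 = (1.4142, 1.4142, 3.0000)
after link 2: o_2 = (1.4142, 4.2426, 3.0000)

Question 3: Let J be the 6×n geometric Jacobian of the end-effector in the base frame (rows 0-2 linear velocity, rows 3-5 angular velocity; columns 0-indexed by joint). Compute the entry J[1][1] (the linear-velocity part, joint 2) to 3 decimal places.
prismatic axis z_1 = (-0.7071,0.7071,0.0000)
J_v[:, 1] = z_1; J_ω[:, 1] = (0,0,0)
entry J[1][1] = 0.7071

0.707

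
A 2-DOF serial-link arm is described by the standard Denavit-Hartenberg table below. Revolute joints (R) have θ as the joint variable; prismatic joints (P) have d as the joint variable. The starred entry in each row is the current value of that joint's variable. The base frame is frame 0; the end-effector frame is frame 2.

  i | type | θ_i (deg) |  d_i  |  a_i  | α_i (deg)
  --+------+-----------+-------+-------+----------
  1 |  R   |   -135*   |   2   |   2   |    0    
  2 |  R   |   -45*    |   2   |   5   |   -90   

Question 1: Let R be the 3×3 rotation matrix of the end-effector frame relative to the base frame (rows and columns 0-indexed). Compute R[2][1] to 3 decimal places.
-1.000

End-effector y-axis (col 1 of R) = (0.0000,-0.0000,-1.0000)
R[2][1] = -1.0000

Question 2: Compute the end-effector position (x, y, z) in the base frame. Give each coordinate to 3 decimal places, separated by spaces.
after link 1: o_1 = (-1.4142, -1.4142, 2.0000)
after link 2: o_2 = (-6.4142, -1.4142, 4.0000)

-6.414 -1.414 4.000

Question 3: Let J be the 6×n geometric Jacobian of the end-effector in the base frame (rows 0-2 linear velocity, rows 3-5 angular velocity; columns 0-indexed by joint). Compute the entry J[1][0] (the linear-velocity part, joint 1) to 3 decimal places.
-6.414

axis z_0 = ẑ; lever o_n−o_0 = (-6.4142,-1.4142,4.0000)
cross product → J_v[:, 0] = (1.4142,-6.4142,0.0000)
J_ω[:, 0] = z_0
entry J[1][0] = -6.4142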